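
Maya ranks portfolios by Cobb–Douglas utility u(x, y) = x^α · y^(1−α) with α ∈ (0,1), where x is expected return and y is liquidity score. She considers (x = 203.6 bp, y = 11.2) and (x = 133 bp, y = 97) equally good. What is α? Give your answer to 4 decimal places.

Indifference: 203.6^α · 11.2^(1−α) = 133^α · 97^(1−α).
(203.6/133)^α = (97/11.2)^(1−α); take logs: α·ln(203.6/133) = (1−α)·ln(97/11.2), i.e. α·0.4258082 = (1−α)·2.1587972.
With A = 0.4258082 and B = 2.1587972: α·A = (1−α)·B, so α = B/(A+B) = 2.1587972/2.5846054 ≈ 0.8353.

α ≈ 0.8353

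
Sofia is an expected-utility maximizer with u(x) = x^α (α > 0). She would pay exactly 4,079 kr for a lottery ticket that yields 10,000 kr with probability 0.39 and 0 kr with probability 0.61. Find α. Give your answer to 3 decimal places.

α ≈ 1.050

The lottery's expected utility is 0.39·u(10000) + 0.61·u(0) = 0.39·10000^α (since u(0) = 0 for α > 0).
Equating: 4079^α = 0.39·10000^α, i.e. 0.4079^α = 0.39.
α = ln(0.39) / ln(4079/10000) = -0.941609/-0.896733 ≈ 1.050.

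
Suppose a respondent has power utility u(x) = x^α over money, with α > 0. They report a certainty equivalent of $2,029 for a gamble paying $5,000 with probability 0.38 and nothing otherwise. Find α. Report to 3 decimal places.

α ≈ 1.073

EU(lottery) = 0.38·5000^α + 0.62·0 = 0.38·5000^α.
Setting u(2029) equal to that: 2029^α = 0.38·5000^α ⇒ (2029/5000)^α = 0.38.
α = ln(0.38) / ln(2029/5000) = -0.967584/-0.901895 ≈ 1.073.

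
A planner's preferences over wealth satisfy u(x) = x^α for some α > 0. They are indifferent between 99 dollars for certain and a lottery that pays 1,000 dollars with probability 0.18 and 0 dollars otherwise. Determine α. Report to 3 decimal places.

The lottery's expected utility is 0.18·u(1000) + 0.82·u(0) = 0.18·1000^α (since u(0) = 0 for α > 0).
Indifference: 99^α = 0.18·1000^α, so (99/1000)^α = 0.18.
Taking logs: α·ln(99/1000) = ln(0.18), so α = -1.714798 / -2.312635 ≈ 0.741.

α ≈ 0.741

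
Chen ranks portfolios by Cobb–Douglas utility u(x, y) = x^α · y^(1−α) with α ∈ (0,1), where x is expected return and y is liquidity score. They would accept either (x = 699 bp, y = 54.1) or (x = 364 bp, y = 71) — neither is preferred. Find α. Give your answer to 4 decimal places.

The Cobb–Douglas utilities coincide, so 699^α·54.1^(1−α) = 364^α·71^(1−α).
(699/364)^α = (71/54.1)^(1−α); take logs: α·ln(699/364) = (1−α)·ln(71/54.1), i.e. α·0.6524969 = (1−α)·0.2718457.
Thus α·(0.9243426) = 0.2718457, so α = 0.2718457/0.9243426 ≈ 0.2941.

α ≈ 0.2941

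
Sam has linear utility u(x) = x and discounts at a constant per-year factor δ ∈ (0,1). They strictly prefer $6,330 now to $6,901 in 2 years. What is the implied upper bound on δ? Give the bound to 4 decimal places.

The preference means 6330 > δ^2·6901.
Dividing by 6901: δ^2 < 0.91726. Both sides are positive, so the square root keeps the direction.
δ < 0.91726^(1/2) = 0.9577.

δ < 0.9577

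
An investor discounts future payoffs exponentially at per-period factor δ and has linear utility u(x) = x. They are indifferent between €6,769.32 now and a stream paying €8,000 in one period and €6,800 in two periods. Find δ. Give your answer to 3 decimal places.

δ ≈ 0.570

Present value of the stream is 8000·δ + 6800·δ². Indifference gives 8000δ + 6800δ² = 6769.32.
That is, 6800δ² + 8000δ − 6769.32 = 0, a quadratic in δ.
δ = (−8000 + √(8000² + 4·6800·6769.32)) / (2·6800) = (−8000 + √248125504.00) / 13600 ≈ 0.570.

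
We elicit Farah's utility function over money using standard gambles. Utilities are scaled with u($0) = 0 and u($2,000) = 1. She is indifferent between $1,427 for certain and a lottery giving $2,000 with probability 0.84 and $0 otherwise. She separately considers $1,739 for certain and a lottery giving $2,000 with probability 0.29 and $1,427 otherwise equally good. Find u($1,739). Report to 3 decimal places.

0.886

From the first indifference, u($1,427) = 0.84·u($2,000) + 0.16·u($0) = 0.84·1 + 0.16·0 = 0.84.
Chaining: u($1,739) = 0.29·1.00 + 0.71·0.84 = 0.8864.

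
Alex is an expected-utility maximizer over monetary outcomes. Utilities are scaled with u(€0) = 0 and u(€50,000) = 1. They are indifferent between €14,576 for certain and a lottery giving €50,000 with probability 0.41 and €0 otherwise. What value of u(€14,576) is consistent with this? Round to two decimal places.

0.41

By the standard-gamble method, u(€14,576) is just the indifference probability on the best outcome: 0.41.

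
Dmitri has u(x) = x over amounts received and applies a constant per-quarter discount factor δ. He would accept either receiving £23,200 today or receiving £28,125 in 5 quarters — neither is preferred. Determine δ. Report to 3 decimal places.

δ ≈ 0.962

Equating discounted utilities: u(23200) = δ^5·u(28125) ⇒ δ^5 = u(23200)/u(28125).
With u(x) = x: δ^5 = 23200/28125 = 0.82489.
Hence δ = (0.82489)^(1/5) = 0.96223.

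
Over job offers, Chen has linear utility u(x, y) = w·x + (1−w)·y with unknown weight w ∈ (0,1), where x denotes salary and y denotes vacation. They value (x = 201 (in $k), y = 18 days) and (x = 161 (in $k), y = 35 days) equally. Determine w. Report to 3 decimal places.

w = 0.298

u(201,18) = u(161,35) means w·201 + (1−w)·18 = w·161 + (1−w)·35.
w·(201−161) = (1−w)·(35−18), i.e. w·40 = (1−w)·17.
So w/(1−w) = 17/40 = 0.4250, giving w = 17/(40+17) = 0.298.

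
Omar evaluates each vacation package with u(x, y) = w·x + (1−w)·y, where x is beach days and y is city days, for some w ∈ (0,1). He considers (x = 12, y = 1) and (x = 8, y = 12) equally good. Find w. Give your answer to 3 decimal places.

Equating utilities: w·12 + (1−w)·1 = w·8 + (1−w)·12.
Rearranging, 4·w − 11·(1−w) = 0.
So w/(1−w) = 11/4 = 2.7500, giving w = 11/(4+11) = 0.733.

w = 0.733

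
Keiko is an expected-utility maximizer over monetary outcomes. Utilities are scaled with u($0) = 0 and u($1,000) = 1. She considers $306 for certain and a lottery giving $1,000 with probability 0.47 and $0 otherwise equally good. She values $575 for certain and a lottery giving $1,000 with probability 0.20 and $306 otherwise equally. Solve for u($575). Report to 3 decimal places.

The first gamble pins u($306): it must equal 0.47·1 + 0.53·0 = 0.47.
Chaining: u($575) = 0.20·1.00 + 0.80·0.47 = 0.5760.

0.576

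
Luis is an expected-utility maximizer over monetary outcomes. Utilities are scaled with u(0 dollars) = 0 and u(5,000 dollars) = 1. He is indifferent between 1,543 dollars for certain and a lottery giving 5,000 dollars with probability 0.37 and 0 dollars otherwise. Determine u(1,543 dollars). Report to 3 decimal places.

0.370

u(1,543 dollars) equals the lottery's expected utility: 0.37·1 + 0.63·0 = 0.37.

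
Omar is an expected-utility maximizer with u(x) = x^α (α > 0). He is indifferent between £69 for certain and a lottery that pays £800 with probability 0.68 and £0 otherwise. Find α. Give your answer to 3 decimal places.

EU(lottery) = 0.68·800^α + 0.32·0 = 0.68·800^α.
Indifference: 69^α = 0.68·800^α, so (69/800)^α = 0.68.
Taking logs: α·ln(69/800) = ln(0.68), so α = -0.385662 / -2.450505 ≈ 0.157.

α ≈ 0.157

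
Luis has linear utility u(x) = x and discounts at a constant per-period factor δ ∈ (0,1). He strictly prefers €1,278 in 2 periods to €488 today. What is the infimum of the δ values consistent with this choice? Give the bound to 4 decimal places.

Under u(x) = x this choice says 488 < δ^2·1278.
So δ^2 > 488/1278 = 0.38185; taking the square root of both positive sides preserves the inequality.
δ > 0.38185^(1/2) = 0.6179.

δ > 0.6179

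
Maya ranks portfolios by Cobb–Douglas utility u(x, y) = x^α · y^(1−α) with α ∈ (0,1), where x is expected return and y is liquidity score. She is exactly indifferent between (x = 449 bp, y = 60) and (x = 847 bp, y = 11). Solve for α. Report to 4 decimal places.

Indifference: 449^α · 60^(1−α) = 847^α · 11^(1−α).
Taking logs: α·ln 449 + (1−α)·ln 60 = α·ln 847 + (1−α)·ln 11, i.e. α·-0.6346778 = (1−α)·-1.6964493.
So α/(1−α) = (-1.6964493)/(-0.6346778) = 2.6729299, and α = 2.6729299/3.6729299 ≈ 0.7277.

α ≈ 0.7277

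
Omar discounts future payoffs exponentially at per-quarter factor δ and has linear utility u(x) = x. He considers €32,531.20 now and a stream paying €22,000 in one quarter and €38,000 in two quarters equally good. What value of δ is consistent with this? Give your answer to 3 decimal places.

δ ≈ 0.680

Equating present values: 32531.20 = 22000δ + 38000δ².
So 38000δ² + 22000δ − 32531.20 = 0.
By the quadratic formula (taking the positive root), δ = (−22000 + √5428742400.00) / 76000 ≈ 0.680.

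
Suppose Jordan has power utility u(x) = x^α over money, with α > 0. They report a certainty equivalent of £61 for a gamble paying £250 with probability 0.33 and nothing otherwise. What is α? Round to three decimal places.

EU(lottery) = 0.33·250^α + 0.67·0 = 0.33·250^α.
Indifference: 61^α = 0.33·250^α, so (61/250)^α = 0.33.
Take logs: α = ln 0.33 / ln(61/250) ≈ 0.78596.

α ≈ 0.786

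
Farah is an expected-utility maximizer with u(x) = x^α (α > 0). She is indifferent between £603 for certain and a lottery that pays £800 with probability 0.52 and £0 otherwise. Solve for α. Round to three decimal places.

α ≈ 2.313

Since u(0) = 0, the lottery's EU is 0.52·800^α.
Setting u(603) equal to that: 603^α = 0.52·800^α ⇒ (603/800)^α = 0.52.
Taking logs: α·ln(603/800) = ln(0.52), so α = -0.653926 / -0.282695 ≈ 2.313.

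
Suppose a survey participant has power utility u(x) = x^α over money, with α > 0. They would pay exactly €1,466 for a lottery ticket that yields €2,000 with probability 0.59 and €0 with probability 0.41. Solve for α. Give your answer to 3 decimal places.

EU(lottery) = 0.59·2000^α + 0.41·0 = 0.59·2000^α.
Setting u(1466) equal to that: 1466^α = 0.59·2000^α ⇒ (1466/2000)^α = 0.59.
Take logs: α = ln 0.59 / ln(1466/2000) ≈ 1.69870.

α ≈ 1.699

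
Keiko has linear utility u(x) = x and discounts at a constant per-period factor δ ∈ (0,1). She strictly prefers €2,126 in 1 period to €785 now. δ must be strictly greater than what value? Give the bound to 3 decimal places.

δ > 0.369

Comparing present values: 785 < δ·2126.
Dividing through by 2126 gives δ > 0.36924.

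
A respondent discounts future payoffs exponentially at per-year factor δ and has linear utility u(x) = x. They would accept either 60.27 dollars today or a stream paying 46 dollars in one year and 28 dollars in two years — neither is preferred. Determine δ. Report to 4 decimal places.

δ ≈ 0.8600

Present value of the stream is 46·δ + 28·δ². Indifference gives 46δ + 28δ² = 60.27.
Rearranged: 28δ² + 46δ − 60.27 = 0.
By the quadratic formula (taking the positive root), δ = (−46 + √8866.24) / 56 ≈ 0.8600.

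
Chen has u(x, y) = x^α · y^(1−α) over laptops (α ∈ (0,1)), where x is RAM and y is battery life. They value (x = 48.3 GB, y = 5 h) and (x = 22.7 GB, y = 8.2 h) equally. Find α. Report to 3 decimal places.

The Cobb–Douglas utilities coincide, so 48.3^α·5^(1−α) = 22.7^α·8.2^(1−α).
Rearrange to (48.3/22.7)^α = (8.2/5)^(1−α) and take logs: α·0.755067 = (1−α)·0.494696.
So α/(1−α) = (0.494696)/(0.755067) = 0.655168, and α = 0.655168/1.655168 ≈ 0.396.

α ≈ 0.396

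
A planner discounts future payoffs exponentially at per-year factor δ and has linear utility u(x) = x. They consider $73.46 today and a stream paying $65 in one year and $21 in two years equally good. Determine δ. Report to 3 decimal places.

The stream is worth 65δ + 21δ² today, so 65δ + 21δ² = 73.46.
That is, 21δ² + 65δ − 73.46 = 0, a quadratic in δ.
The positive root is δ = [−65 + √(65² + 4·21·73.46)] / (2·21) = (−65 + 101.959)/42 ≈ 0.880.

δ ≈ 0.880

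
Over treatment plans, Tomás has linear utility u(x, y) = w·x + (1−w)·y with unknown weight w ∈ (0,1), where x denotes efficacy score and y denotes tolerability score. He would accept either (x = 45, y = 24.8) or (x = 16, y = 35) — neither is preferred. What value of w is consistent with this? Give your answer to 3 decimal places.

w = 0.260

Indifference: w·45 + (1−w)·24.8 = w·16 + (1−w)·35.
Rearranging, 29·w − 10.2·(1−w) = 0.
So w/(1−w) = 10.2/29 = 0.3517, giving w = 10.2/(29+10.2) = 0.260.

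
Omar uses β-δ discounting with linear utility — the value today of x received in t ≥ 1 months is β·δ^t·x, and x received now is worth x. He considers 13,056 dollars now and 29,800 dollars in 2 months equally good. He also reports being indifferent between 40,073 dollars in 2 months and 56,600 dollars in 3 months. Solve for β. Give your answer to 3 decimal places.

Both payoffs in the second observation are in the future, so β drops out: δ^2·40073 = δ^3·56600 ⇒ δ = 40073/56600 = 0.70800.
The first indifference: 13056 = β·δ^2·29800, so β = 13056/(δ^2·29800) = 13056/(0.50127·29800) ≈ 0.874.

β ≈ 0.874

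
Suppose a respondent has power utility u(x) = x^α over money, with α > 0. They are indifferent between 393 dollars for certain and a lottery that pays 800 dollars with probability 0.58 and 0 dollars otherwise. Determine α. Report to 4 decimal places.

α ≈ 0.7664

The lottery's expected utility is 0.58·u(800) + 0.42·u(0) = 0.58·800^α (since u(0) = 0 for α > 0).
Setting u(393) equal to that: 393^α = 0.58·800^α ⇒ (393/800)^α = 0.58.
Taking logs: α·ln(393/800) = ln(0.58), so α = -0.5447272 / -0.7108021 ≈ 0.7664.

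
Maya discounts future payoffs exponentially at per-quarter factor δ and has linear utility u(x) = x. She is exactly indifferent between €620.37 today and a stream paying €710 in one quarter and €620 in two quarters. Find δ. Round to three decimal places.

Equating present values: 620.37 = 710δ + 620δ².
Rearranged: 620δ² + 710δ − 620.37 = 0.
The positive root is δ = [−710 + √(710² + 4·620·620.37)] / (2·620) = (−710 + 1429.202)/1240 ≈ 0.580.

δ ≈ 0.580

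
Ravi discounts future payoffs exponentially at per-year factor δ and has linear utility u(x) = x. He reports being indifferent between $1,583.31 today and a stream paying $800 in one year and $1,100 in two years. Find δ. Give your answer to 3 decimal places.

The stream is worth 800δ + 1100δ² today, so 800δ + 1100δ² = 1583.31.
So 1100δ² + 800δ − 1583.31 = 0.
The positive root is δ = [−800 + √(800² + 4·1100·1583.31)] / (2·1100) = (−800 + 2758.000)/2200 ≈ 0.890.

δ ≈ 0.890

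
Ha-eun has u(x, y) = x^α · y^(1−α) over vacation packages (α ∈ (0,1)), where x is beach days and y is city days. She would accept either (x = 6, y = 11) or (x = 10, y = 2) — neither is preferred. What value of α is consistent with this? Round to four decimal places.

Indifference: 6^α · 11^(1−α) = 10^α · 2^(1−α).
Taking logs: α·ln 6 + (1−α)·ln 11 = α·ln 10 + (1−α)·ln 2, i.e. α·-0.5108256 = (1−α)·-1.7047481.
So α/(1−α) = (-1.7047481)/(-0.5108256) = 3.3372409, and α = 3.3372409/4.3372409 ≈ 0.7694.

α ≈ 0.7694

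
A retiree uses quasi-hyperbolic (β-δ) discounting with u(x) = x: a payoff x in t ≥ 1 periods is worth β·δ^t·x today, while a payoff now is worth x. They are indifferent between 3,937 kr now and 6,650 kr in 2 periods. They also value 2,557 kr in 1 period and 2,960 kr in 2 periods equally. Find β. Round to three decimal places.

β ≈ 0.793

Both payoffs in the second observation are in the future, so β drops out: δ^1·2557 = δ^2·2960 ⇒ δ = 2557/2960 = 0.86385.
Substituting δ into 3937 = β·δ^2·6650: β = 3937/(4962.490) ≈ 0.793.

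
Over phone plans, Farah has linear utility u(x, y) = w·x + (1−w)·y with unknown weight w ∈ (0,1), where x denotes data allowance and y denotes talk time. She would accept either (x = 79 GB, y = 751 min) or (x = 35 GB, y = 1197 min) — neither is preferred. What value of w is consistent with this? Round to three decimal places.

Indifference: w·79 + (1−w)·751 = w·35 + (1−w)·1197.
Rearranging, 44·w − 446·(1−w) = 0.
So w/(1−w) = 446/44 = 10.1364, giving w = 446/(44+446) = 0.910.

w = 0.910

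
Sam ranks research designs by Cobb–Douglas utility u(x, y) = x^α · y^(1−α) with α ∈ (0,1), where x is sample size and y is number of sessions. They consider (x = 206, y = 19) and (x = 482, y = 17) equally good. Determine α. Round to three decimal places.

α ≈ 0.116

Set the two utilities equal: 206^α·19^(1−α) = 482^α·17^(1−α).
Rearrange to (206/482)^α = (17/19)^(1−α) and take logs: α·-0.850068 = (1−α)·-0.111226.
So α/(1−α) = (-0.111226)/(-0.850068) = 0.130844, and α = 0.130844/1.130844 ≈ 0.116.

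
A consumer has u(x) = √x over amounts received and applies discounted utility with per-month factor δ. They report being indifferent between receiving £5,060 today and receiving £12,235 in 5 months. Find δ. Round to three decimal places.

δ ≈ 0.915

Indifference means u(5060) = δ^5 · u(12235), so δ^5 = u(5060)/u(12235).
Since u(x) = √x, δ^5 = √(5060/12235) = 0.64309.
Hence δ = (0.64309)^(1/5) = 0.91549.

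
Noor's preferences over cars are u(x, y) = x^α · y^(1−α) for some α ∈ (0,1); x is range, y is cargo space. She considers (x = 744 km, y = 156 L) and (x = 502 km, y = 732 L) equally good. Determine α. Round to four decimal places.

α ≈ 0.7971

Set the two utilities equal: 744^α·156^(1−α) = 502^α·732^(1−α).
Taking logs: α·ln 744 + (1−α)·ln 156 = α·ln 502 + (1−α)·ln 732, i.e. α·0.3934409 = (1−α)·1.5459245.
So α/(1−α) = (1.5459245)/(0.3934409) = 3.9292420, and α = 3.9292420/4.9292420 ≈ 0.7971.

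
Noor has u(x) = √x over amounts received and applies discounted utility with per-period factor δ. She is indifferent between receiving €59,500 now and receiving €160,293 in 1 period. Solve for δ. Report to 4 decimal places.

δ ≈ 0.6093

The payoff in 1 period is discounted by δ, so u(59500) = δ·u(160293) and δ = u(59500)/u(160293).
With u(x) = √x: δ = √59500/√160293 = √(59500/160293) = 0.60926.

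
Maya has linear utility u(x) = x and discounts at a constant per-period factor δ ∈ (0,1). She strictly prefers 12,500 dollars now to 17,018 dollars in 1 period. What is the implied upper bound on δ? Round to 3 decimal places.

δ < 0.735

Comparing present values: 12500 > δ·17018.
Dividing through by 17018 gives δ < 0.73452.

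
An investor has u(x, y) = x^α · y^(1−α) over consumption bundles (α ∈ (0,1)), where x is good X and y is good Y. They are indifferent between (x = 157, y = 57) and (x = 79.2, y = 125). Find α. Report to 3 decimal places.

α ≈ 0.534

Set the two utilities equal: 157^α·57^(1−α) = 79.2^α·125^(1−α).
(157/79.2)^α = (125/57)^(1−α); take logs: α·ln(157/79.2) = (1−α)·ln(125/57), i.e. α·0.684270 = (1−α)·0.785262.
With A = 0.684270 and B = 0.785262: α·A = (1−α)·B, so α = B/(A+B) = 0.785262/1.469532 ≈ 0.534.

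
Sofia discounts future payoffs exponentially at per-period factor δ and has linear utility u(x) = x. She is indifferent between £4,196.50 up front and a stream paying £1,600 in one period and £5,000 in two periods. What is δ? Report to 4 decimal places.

δ ≈ 0.7700

The stream is worth 1600δ + 5000δ² today, so 1600δ + 5000δ² = 4196.50.
So 5000δ² + 1600δ − 4196.50 = 0.
By the quadratic formula (taking the positive root), δ = (−1600 + √86490000.00) / 10000 ≈ 0.7700.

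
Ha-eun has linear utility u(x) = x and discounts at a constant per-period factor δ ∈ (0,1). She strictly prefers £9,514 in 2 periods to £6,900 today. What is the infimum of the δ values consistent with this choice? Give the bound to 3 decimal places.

δ > 0.852

Comparing present values: 6900 < δ^2·9514.
So δ^2 > 6900/9514 = 0.72525; taking the square root of both positive sides preserves the inequality.
δ > (6900/9514)^(1/2) ≈ 0.852.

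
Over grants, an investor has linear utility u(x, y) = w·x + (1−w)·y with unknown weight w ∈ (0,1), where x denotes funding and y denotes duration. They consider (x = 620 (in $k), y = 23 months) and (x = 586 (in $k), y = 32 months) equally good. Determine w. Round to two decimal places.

w = 0.21

Equating utilities: w·620 + (1−w)·23 = w·586 + (1−w)·32.
w·(620−586) = (1−w)·(32−23), i.e. w·34 = (1−w)·9.
The marginal rate of substitution is 9/34, so w = 9/(34+9) = 0.21.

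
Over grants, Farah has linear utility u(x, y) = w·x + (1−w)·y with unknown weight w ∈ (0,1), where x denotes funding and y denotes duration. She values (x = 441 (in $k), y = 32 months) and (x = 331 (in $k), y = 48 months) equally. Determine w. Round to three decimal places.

u(441,32) = u(331,48) means w·441 + (1−w)·32 = w·331 + (1−w)·48.
w·(441−331) = (1−w)·(48−32), i.e. w·110 = (1−w)·16.
So w/(1−w) = 16/110 = 0.1455, giving w = 16/(110+16) = 0.127.

w = 0.127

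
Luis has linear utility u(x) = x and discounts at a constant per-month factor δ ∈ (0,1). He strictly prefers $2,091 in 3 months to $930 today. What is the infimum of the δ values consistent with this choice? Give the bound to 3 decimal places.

Under u(x) = x this choice says 930 < δ^3·2091.
Dividing by 2091: δ^3 > 0.44476. Both sides are positive, so the cube root keeps the direction.
δ > (930/2091)^(1/3) ≈ 0.763.

δ > 0.763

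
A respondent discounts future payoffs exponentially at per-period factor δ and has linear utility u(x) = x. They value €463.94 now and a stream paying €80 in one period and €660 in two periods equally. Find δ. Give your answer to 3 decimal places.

δ ≈ 0.780

The stream is worth 80δ + 660δ² today, so 80δ + 660δ² = 463.94.
So 660δ² + 80δ − 463.94 = 0.
δ = (−80 + √(80² + 4·660·463.94)) / (2·660) = (−80 + √1231201.60) / 1320 ≈ 0.780.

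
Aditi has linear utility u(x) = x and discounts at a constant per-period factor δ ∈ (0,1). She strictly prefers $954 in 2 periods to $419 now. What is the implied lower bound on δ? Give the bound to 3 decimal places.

δ > 0.663

Comparing present values: 419 < δ^2·954.
So δ^2 > 419/954 = 0.43920; taking the square root of both positive sides preserves the inequality.
δ > 0.43920^(1/2) = 0.663.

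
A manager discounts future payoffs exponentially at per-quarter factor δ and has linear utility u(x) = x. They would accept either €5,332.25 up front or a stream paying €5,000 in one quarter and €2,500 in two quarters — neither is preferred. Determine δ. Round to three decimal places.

Equating present values: 5332.25 = 5000δ + 2500δ².
That is, 2500δ² + 5000δ − 5332.25 = 0, a quadratic in δ.
By the quadratic formula (taking the positive root), δ = (−5000 + √78322500.00) / 5000 ≈ 0.770.

δ ≈ 0.770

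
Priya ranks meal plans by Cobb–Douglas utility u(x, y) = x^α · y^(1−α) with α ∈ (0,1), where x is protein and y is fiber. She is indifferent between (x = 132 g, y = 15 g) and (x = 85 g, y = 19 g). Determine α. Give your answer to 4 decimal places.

Indifference: 132^α · 15^(1−α) = 85^α · 19^(1−α).
(132/85)^α = (19/15)^(1−α); take logs: α·ln(132/85) = (1−α)·ln(19/15), i.e. α·0.4401507 = (1−α)·0.2363888.
So α/(1−α) = (0.2363888)/(0.4401507) = 0.5370633, and α = 0.5370633/1.5370633 ≈ 0.3494.

α ≈ 0.3494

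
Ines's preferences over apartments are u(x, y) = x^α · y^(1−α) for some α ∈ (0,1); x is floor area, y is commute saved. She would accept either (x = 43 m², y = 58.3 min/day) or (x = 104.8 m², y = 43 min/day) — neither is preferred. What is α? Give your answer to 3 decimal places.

α ≈ 0.255

The Cobb–Douglas utilities coincide, so 43^α·58.3^(1−α) = 104.8^α·43^(1−α).
Taking logs: α·ln 43 + (1−α)·ln 58.3 = α·ln 104.8 + (1−α)·ln 43, i.e. α·-0.890854 = (1−α)·-0.304402.
So α/(1−α) = (-0.304402)/(-0.890854) = 0.341697, and α = 0.341697/1.341697 ≈ 0.255.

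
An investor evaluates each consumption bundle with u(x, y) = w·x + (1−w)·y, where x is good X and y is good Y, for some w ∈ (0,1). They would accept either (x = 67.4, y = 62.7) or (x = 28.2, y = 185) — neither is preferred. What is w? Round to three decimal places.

u(67.4,62.7) = u(28.2,185) means w·67.4 + (1−w)·62.7 = w·28.2 + (1−w)·185.
Rearranging, 39.2·w − 122.3·(1−w) = 0.
So w/(1−w) = 122.3/39.2 = 3.1199, giving w = 122.3/(39.2+122.3) = 0.757.

w = 0.757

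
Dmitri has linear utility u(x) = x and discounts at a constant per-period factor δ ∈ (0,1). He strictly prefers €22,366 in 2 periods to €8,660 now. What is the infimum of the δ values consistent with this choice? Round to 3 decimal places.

δ > 0.622

Comparing present values: 8660 < δ^2·22366.
So δ^2 > 8660/22366 = 0.38719; taking the square root of both positive sides preserves the inequality.
δ > (8660/22366)^(1/2) ≈ 0.622.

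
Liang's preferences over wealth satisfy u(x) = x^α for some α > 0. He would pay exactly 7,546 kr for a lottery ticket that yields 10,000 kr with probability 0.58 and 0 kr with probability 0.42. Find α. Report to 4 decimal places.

α ≈ 1.9346

Since u(0) = 0, the lottery's EU is 0.58·10000^α.
Setting u(7546) equal to that: 7546^α = 0.58·10000^α ⇒ (7546/10000)^α = 0.58.
α = ln(0.58) / ln(7546/10000) = -0.5447272/-0.2815675 ≈ 1.9346.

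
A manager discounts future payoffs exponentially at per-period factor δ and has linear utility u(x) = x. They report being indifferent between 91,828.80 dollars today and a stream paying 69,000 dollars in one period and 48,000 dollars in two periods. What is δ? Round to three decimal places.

The stream is worth 69000δ + 48000δ² today, so 69000δ + 48000δ² = 91828.80.
So 48000δ² + 69000δ − 91828.80 = 0.
The positive root is δ = [−69000 + √(69000² + 4·48000·91828.80)] / (2·48000) = (−69000 + 149640.000)/96000 ≈ 0.840.

δ ≈ 0.840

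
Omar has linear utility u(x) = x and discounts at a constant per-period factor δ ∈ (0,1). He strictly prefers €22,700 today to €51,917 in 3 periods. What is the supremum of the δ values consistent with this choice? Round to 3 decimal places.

δ < 0.759

Under u(x) = x this choice says 22700 > δ^3·51917.
Dividing by 51917: δ^3 < 0.43724. Both sides are positive, so the cube root keeps the direction.
δ < (22700/51917)^(1/3) ≈ 0.759.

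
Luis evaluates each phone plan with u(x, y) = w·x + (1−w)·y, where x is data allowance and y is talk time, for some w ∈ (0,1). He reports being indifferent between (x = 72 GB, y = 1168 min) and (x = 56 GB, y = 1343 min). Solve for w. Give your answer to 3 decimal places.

w = 0.916

u(72,1168) = u(56,1343) means w·72 + (1−w)·1168 = w·56 + (1−w)·1343.
w·(72−56) = (1−w)·(1343−1168), i.e. w·16 = (1−w)·175.
Hence w = 175/(16+175) = 175/191 = 0.916.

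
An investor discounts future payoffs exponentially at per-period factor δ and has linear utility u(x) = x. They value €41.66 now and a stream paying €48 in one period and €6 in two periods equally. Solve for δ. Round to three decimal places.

Equating present values: 41.66 = 48δ + 6δ².
So 6δ² + 48δ − 41.66 = 0.
δ = (−48 + √(48² + 4·6·41.66)) / (2·6) = (−48 + √3303.84) / 12 ≈ 0.790.

δ ≈ 0.790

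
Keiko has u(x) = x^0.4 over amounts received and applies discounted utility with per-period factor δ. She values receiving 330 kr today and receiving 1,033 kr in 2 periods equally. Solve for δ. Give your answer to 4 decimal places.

δ ≈ 0.7959

Indifference means u(330) = δ^2 · u(1033), so δ^2 = u(330)/u(1033).
With u(x) = x^0.4: δ^2 = 330^0.4/1033^0.4 = (330/1033)^0.4 = 0.63353.
Taking the square root: δ = 0.63353^(1/2) ≈ 0.7959.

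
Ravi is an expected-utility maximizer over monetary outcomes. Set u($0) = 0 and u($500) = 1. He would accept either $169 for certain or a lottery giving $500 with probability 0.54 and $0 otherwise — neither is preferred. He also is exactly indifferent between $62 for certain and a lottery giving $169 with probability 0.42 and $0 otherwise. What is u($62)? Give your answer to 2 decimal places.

The first gamble pins u($169): it must equal 0.54·1 + 0.46·0 = 0.54.
Then u($62) = 0.42·u($169) + 0.58·u($0) = 0.42·0.54 + 0.58·0.00 = 0.2268.

0.23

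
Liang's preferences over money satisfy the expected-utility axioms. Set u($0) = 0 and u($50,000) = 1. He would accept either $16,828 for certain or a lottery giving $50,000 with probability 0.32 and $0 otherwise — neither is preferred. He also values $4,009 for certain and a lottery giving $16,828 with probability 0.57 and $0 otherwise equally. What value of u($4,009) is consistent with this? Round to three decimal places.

0.182

The first gamble pins u($16,828): it must equal 0.32·1 + 0.68·0 = 0.32.
Then u($4,009) = 0.57·u($16,828) + 0.43·u($0) = 0.57·0.32 + 0.43·0.00 = 0.1824.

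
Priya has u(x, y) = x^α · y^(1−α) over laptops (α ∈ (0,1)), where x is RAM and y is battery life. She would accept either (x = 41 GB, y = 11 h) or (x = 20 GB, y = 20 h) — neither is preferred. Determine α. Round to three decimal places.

α ≈ 0.454

Indifference: 41^α · 11^(1−α) = 20^α · 20^(1−α).
Taking logs: α·ln 41 + (1−α)·ln 11 = α·ln 20 + (1−α)·ln 20, i.e. α·0.717840 = (1−α)·0.597837.
So α/(1−α) = (0.597837)/(0.717840) = 0.832828, and α = 0.832828/1.832828 ≈ 0.454.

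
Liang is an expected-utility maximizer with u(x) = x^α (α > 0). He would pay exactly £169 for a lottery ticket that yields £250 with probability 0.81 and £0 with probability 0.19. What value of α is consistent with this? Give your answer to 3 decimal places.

The lottery's expected utility is 0.81·u(250) + 0.19·u(0) = 0.81·250^α (since u(0) = 0 for α > 0).
Setting u(169) equal to that: 169^α = 0.81·250^α ⇒ (169/250)^α = 0.81.
α = ln(0.81) / ln(169/250) = -0.210721/-0.391562 ≈ 0.538.

α ≈ 0.538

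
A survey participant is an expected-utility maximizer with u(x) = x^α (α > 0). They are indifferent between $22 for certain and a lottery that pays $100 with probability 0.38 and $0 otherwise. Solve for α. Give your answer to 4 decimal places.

α ≈ 0.6390

Since u(0) = 0, the lottery's EU is 0.38·100^α.
Setting u(22) equal to that: 22^α = 0.38·100^α ⇒ (22/100)^α = 0.38.
Taking logs: α·ln(22/100) = ln(0.38), so α = -0.9675840 / -1.5141277 ≈ 0.6390.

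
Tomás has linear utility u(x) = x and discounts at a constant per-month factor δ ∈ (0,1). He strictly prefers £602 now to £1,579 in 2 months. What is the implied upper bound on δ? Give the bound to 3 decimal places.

δ < 0.617

Comparing present values: 602 > δ^2·1579.
So δ^2 < 602/1579 = 0.38125; taking the square root of both positive sides preserves the inequality.
δ < 0.38125^(1/2) = 0.617.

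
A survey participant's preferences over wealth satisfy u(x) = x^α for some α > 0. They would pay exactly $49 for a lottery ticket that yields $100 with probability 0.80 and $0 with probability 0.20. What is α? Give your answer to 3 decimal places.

Since u(0) = 0, the lottery's EU is 0.80·100^α.
Equating: 49^α = 0.80·100^α, i.e. 0.4900^α = 0.80.
Taking logs: α·ln(49/100) = ln(0.80), so α = -0.223144 / -0.713350 ≈ 0.313.

α ≈ 0.313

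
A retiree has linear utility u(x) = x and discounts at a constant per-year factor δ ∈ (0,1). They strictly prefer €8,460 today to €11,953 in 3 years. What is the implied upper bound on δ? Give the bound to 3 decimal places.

Under u(x) = x this choice says 8460 > δ^3·11953.
Hence δ^3 < 8460/11953 = 0.70777, and x ↦ x^(1/3) is increasing on (0,∞).
δ < (8460/11953)^(1/3) ≈ 0.891.

δ < 0.891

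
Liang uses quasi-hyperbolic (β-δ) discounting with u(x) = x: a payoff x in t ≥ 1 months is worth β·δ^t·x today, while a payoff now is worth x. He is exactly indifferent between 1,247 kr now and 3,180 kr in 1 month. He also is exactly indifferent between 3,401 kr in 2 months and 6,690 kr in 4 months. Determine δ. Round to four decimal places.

From the later pair, β·δ^2·3401 = β·δ^4·6690; dividing through, δ^2 = 3401/6690 = 0.50837, so δ = 0.71300.

δ ≈ 0.7130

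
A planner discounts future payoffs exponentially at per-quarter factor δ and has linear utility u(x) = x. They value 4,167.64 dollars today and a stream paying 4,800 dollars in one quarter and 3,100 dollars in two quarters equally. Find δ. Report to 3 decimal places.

δ ≈ 0.620

Present value of the stream is 4800·δ + 3100·δ². Indifference gives 4800δ + 3100δ² = 4167.64.
Rearranged: 3100δ² + 4800δ − 4167.64 = 0.
δ = (−4800 + √(4800² + 4·3100·4167.64)) / (2·3100) = (−4800 + √74718736.00) / 6200 ≈ 0.620.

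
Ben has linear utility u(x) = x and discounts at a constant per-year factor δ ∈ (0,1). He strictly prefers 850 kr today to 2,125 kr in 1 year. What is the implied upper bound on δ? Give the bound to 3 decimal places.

The preference means 850 > δ·2125.
So δ < 850/2125 = 0.40000.

δ < 0.400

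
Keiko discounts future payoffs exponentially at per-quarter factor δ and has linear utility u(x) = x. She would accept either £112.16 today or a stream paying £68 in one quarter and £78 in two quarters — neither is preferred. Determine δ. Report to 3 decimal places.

Present value of the stream is 68·δ + 78·δ². Indifference gives 68δ + 78δ² = 112.16.
So 78δ² + 68δ − 112.16 = 0.
δ = (−68 + √(68² + 4·78·112.16)) / (2·78) = (−68 + √39617.92) / 156 ≈ 0.840.

δ ≈ 0.840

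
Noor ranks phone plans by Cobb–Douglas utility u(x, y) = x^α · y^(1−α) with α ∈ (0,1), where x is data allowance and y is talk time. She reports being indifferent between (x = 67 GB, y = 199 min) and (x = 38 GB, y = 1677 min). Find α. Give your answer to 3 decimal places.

Set the two utilities equal: 67^α·199^(1−α) = 38^α·1677^(1−α).
Rearrange to (67/38)^α = (1677/199)^(1−α) and take logs: α·0.567106 = (1−α)·2.131457.
So α/(1−α) = (2.131457)/(0.567106) = 3.758481, and α = 3.758481/4.758481 ≈ 0.790.

α ≈ 0.790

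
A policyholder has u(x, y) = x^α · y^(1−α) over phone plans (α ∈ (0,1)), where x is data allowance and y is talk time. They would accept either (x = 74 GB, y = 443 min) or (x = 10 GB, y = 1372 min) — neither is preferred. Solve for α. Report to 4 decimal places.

Set the two utilities equal: 74^α·443^(1−α) = 10^α·1372^(1−α).
Rearrange to (74/10)^α = (1372/443)^(1−α) and take logs: α·2.0014800 = (1−α)·1.1304550.
So α/(1−α) = (1.1304550)/(2.0014800) = 0.5648095, and α = 0.5648095/1.5648095 ≈ 0.3609.

α ≈ 0.3609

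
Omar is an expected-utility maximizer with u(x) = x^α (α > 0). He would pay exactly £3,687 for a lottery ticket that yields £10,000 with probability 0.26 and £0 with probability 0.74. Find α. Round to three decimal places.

α ≈ 1.350

The lottery's expected utility is 0.26·u(10000) + 0.74·u(0) = 0.26·10000^α (since u(0) = 0 for α > 0).
Indifference: 3687^α = 0.26·10000^α, so (3687/10000)^α = 0.26.
α = ln(0.26) / ln(3687/10000) = -1.347074/-0.997772 ≈ 1.350.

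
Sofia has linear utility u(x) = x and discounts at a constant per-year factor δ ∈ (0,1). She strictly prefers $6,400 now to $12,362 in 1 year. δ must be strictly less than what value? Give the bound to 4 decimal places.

δ < 0.5177

The preference means 6400 > δ·12362.
So δ < 6400/12362 = 0.51772.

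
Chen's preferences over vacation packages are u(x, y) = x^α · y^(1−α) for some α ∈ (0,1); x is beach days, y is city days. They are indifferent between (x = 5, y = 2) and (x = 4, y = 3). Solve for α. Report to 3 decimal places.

The Cobb–Douglas utilities coincide, so 5^α·2^(1−α) = 4^α·3^(1−α).
Rearrange to (5/4)^α = (3/2)^(1−α) and take logs: α·0.223144 = (1−α)·0.405465.
So α/(1−α) = (0.405465)/(0.223144) = 1.817055, and α = 1.817055/2.817055 ≈ 0.645.

α ≈ 0.645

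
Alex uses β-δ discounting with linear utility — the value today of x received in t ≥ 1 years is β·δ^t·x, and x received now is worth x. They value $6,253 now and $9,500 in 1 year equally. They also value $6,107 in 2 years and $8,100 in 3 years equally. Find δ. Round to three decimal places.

From the later pair, β·δ^2·6107 = β·δ^3·8100; dividing through, δ = 6107/8100 = 0.75395.

δ ≈ 0.754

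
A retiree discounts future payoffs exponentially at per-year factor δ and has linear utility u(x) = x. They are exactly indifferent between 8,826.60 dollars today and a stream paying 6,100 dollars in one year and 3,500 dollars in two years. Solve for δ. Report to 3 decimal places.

Equating present values: 8826.60 = 6100δ + 3500δ².
Rearranged: 3500δ² + 6100δ − 8826.60 = 0.
The positive root is δ = [−6100 + √(6100² + 4·3500·8826.60)] / (2·3500) = (−6100 + 12680.000)/7000 ≈ 0.940.

δ ≈ 0.940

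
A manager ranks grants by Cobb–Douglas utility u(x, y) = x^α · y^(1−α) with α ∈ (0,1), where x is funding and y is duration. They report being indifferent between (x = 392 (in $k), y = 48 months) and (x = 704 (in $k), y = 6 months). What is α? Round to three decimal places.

Indifference: 392^α · 48^(1−α) = 704^α · 6^(1−α).
Rearrange to (392/704)^α = (6/48)^(1−α) and take logs: α·-0.585517 = (1−α)·-2.079442.
So α/(1−α) = (-2.079442)/(-0.585517) = 3.551463, and α = 3.551463/4.551463 ≈ 0.780.

α ≈ 0.780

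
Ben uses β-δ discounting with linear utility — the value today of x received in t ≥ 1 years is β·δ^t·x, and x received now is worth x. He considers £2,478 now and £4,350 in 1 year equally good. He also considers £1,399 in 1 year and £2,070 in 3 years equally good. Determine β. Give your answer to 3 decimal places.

From the later pair, β·δ^1·1399 = β·δ^3·2070; dividing through, δ^2 = 1399/2070 = 0.67585, so δ = 0.82210.
The first indifference: 2478 = β·δ·4350, so β = 2478/(δ·4350) = 2478/(0.82210·4350) ≈ 0.693.

β ≈ 0.693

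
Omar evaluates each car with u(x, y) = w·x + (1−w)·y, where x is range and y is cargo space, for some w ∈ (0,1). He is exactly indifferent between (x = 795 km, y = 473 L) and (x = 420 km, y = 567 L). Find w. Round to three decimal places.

w = 0.200

Equating utilities: w·795 + (1−w)·473 = w·420 + (1−w)·567.
w·(795−420) = (1−w)·(567−473), i.e. w·375 = (1−w)·94.
So w/(1−w) = 94/375 = 0.2507, giving w = 94/(375+94) = 0.200.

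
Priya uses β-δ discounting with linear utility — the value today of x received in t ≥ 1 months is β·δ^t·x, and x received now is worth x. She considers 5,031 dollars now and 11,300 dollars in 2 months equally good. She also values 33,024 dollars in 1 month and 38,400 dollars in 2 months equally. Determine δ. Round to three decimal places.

δ ≈ 0.860

From the later pair, β·δ^1·33024 = β·δ^2·38400; dividing through, δ = 33024/38400 = 0.86000.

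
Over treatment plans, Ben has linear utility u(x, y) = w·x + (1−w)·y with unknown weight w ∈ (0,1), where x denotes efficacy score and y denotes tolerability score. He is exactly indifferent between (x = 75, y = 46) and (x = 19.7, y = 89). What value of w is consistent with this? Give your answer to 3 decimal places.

w = 0.437

Equating utilities: w·75 + (1−w)·46 = w·19.7 + (1−w)·89.
w·(75−19.7) = (1−w)·(89−46), i.e. w·55.3 = (1−w)·43.
Hence w = 43/(55.3+43) = 43/98.3 = 0.437.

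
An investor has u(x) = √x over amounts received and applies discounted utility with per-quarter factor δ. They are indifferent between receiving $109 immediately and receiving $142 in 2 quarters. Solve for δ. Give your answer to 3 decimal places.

δ ≈ 0.936

The payoff in 2 quarters is discounted by δ^2, so u(109) = δ^2·u(142) and δ^2 = u(109)/u(142).
Since u(x) = √x, δ^2 = √(109/142) = 0.87613.
So δ = 0.87613^(1/2) ≈ 0.936.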